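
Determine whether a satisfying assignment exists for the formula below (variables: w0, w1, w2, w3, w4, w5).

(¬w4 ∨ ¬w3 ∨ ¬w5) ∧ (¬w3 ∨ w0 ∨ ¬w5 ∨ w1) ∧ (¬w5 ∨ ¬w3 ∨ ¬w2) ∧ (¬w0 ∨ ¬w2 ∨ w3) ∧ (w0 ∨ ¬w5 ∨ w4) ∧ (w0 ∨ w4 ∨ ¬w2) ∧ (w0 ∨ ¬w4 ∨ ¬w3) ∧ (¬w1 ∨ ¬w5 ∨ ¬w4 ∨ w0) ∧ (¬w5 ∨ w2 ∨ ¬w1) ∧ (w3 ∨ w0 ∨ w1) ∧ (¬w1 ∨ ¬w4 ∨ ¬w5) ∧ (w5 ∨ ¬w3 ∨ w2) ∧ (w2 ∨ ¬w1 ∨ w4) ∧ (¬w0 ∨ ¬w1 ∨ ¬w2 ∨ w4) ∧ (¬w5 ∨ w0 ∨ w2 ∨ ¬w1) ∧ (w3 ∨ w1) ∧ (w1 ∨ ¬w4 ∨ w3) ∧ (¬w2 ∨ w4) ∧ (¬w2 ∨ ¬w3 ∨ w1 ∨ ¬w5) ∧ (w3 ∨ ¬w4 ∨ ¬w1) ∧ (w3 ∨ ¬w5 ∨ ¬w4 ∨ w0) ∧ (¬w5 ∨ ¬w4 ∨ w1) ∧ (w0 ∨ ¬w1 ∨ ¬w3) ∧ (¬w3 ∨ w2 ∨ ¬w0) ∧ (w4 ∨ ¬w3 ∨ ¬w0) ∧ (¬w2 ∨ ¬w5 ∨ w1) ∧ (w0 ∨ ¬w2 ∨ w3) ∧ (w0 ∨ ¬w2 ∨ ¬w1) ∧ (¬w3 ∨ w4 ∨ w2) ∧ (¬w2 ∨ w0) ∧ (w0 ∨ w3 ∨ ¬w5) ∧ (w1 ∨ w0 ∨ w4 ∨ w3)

Suppose w3 = True.
Suppose w4 = True.
The clause (¬w5) is unit, so w5 = False.
The clause (w0) is unit, so w0 = True.
The clause (w2) is unit, so w2 = True.
Every clause is now satisfied; w1 is unconstrained.
A satisfying assignment: w0 ↦ True,  w1 ↦ True,  w2 ↦ True,  w3 ↦ True,  w4 ↦ True,  w5 ↦ False.

Satisfiable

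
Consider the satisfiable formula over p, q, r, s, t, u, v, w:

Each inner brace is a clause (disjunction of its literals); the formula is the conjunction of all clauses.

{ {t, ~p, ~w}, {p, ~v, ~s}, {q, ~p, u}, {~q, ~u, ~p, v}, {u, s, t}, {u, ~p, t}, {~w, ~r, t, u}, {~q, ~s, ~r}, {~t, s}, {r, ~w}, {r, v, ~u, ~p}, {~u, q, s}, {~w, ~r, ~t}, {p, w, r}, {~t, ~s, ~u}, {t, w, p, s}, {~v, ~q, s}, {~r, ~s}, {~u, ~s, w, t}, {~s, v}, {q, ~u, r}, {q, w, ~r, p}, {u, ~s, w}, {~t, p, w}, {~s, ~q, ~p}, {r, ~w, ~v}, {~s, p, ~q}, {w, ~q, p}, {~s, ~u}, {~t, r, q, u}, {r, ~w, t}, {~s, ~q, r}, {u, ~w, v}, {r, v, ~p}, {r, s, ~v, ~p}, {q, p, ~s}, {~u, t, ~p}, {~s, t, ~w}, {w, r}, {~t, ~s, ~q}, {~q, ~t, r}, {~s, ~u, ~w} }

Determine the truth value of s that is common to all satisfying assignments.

False

Suppose s = 1.
The clause (~r) is unit, so r = 0.
The clause (~w) is unit, so w = 0.
Now (w) is unsatisfied and unit — conflict.
So every satisfying assignment has s = False.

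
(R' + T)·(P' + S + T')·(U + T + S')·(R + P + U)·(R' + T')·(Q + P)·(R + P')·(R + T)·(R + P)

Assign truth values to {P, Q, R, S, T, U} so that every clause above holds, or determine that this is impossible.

Case R = 0:
The clause (P') is unit, so P = 0.
Now (P) is unsatisfied and unit — conflict.
Undo R and try R = 1.
The clause (T) is unit, so T = 1.
Now (T') is unsatisfied and unit — conflict.
Either choice for R ends in contradiction.

UNSATISFIABLE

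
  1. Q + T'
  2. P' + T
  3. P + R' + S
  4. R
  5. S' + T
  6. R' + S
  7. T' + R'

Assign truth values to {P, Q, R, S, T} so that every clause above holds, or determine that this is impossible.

(R) alone gives R = 1.
(S) alone gives S = 1.
(T) alone gives T = 1.
That conflicts with the unit clause (T').

UNSATISFIABLE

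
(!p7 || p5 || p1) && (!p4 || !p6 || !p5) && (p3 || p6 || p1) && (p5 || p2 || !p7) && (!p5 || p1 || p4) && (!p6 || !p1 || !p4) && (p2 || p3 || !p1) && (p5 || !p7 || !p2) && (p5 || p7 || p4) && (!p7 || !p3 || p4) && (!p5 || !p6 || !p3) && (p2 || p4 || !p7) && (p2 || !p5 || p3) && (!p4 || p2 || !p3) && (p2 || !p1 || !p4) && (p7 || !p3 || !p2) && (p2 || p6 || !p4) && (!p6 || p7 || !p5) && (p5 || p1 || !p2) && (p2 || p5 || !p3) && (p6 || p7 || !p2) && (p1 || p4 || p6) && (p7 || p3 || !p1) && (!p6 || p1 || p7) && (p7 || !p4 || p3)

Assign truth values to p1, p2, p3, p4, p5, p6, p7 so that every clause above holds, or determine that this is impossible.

p1: true, p2: true, p3: false, p4: false, p5: true, p6: false, p7: true

Branch on p7: set p7 = true.
Branch on p5: set p5 = true.
Branch on p4: set p4 = false.
From the singleton clause (p1), p1 = true.
From the singleton clause (!p3), p3 = false.
From the singleton clause (p2), p2 = true.
Every clause is now satisfied; p6 is unconstrained.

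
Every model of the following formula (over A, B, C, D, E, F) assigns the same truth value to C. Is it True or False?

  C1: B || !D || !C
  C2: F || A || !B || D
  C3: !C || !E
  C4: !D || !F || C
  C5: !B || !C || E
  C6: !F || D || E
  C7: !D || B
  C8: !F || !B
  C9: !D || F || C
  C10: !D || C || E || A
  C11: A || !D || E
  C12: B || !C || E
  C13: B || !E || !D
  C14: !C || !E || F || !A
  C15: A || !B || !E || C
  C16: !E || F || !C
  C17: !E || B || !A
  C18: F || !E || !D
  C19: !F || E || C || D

Suppose C = true.
From the singleton clause (!E), E = false.
From the singleton clause (!B), B = false.
But (B) is also a unit clause — contradiction.
So every satisfying assignment has C = False.

False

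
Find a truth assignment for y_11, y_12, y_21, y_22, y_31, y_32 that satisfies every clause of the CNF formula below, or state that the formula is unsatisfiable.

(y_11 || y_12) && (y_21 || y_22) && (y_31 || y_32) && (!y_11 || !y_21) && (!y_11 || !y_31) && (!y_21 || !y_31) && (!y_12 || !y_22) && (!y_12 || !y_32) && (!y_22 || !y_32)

UNSATISFIABLE

Try y_11 = true.
From the singleton clause (!y_21), y_21 = false.
From the singleton clause (y_22), y_22 = true.
From the singleton clause (!y_31), y_31 = false.
From the singleton clause (y_32), y_32 = true.
Now (!y_32) is unsatisfied and unit — conflict.
Backtrack on y_11: now try y_11 = false.
From the singleton clause (y_12), y_12 = true.
From the singleton clause (!y_22), y_22 = false.
From the singleton clause (y_21), y_21 = true.
From the singleton clause (!y_31), y_31 = false.
From the singleton clause (y_32), y_32 = true.
Now (!y_32) is unsatisfied and unit — conflict.
Either choice for y_11 ends in contradiction.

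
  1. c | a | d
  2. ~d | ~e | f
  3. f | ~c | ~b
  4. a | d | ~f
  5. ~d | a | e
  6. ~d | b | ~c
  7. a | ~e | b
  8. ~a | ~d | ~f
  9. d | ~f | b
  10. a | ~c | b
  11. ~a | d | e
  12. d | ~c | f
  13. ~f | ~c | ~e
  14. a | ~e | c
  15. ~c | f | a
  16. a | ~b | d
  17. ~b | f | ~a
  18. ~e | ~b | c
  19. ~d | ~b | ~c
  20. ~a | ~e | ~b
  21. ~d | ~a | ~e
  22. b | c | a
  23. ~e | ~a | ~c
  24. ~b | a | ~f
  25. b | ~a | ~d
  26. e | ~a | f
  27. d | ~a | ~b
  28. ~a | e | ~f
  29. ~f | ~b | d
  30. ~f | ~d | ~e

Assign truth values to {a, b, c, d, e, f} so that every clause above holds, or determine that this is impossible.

a ↦ 1, b ↦ 0, c ↦ 0, d ↦ 0, e ↦ 1, f ↦ 0

Case c = 0:
Case a = 1:
Case d = 0:
From the singleton clause (e), e = 1.
From the singleton clause (~b), b = 0.
From the singleton clause (~f), f = 0.
This assignment satisfies each clause.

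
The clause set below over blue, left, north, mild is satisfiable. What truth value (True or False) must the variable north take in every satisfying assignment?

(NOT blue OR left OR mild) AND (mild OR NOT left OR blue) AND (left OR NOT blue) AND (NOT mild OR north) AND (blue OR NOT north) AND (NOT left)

Suppose north = true.
The clause (blue) is unit, so blue = true.
The clause (left) is unit, so left = true.
But (NOT left) is also a unit clause — contradiction.
So every satisfying assignment has north = False.

False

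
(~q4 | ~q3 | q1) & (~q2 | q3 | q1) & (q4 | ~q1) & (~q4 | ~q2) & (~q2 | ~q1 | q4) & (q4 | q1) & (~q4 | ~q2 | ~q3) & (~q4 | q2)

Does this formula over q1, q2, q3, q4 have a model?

No, unsatisfiable

Case q4 = 1:
The clause (~q2) is unit, so q2 = 0.
That conflicts with the unit clause (q2).
That branch fails; take q4 = 0 instead.
The clause (~q1) is unit, so q1 = 0.
That conflicts with the unit clause (q1).
Neither q4 = 1 nor q4 = 0 works.
No assignment satisfies every clause.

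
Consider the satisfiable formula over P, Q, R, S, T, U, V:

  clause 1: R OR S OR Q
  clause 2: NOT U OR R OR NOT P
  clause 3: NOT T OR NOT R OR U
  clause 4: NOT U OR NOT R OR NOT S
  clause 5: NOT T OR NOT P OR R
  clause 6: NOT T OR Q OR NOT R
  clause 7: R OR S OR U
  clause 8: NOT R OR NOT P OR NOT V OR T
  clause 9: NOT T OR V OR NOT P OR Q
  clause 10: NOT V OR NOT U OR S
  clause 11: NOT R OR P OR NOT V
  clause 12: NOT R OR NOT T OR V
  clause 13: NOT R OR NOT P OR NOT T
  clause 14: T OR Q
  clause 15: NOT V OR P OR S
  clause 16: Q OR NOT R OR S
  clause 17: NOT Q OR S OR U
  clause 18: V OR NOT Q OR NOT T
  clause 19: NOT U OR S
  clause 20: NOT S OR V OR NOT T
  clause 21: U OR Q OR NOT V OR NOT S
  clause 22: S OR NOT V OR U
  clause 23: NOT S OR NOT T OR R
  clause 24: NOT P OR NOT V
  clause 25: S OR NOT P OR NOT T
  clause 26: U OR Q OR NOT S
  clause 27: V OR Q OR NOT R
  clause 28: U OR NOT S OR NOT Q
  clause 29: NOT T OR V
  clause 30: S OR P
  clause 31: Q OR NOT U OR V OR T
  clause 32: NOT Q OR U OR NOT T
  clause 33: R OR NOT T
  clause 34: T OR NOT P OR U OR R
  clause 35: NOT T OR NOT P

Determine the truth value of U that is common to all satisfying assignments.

True

Suppose U = false.
Suppose T = false.
Unit clause (Q) forces Q = true.
Unit clause (S) forces S = true.
But (NOT S) is also a unit clause — contradiction.
So T must be the other value — set T = true.
Unit clause (NOT R) forces R = false.
But (R) is also a unit clause — contradiction.
Either choice for T ends in contradiction.
So every satisfying assignment has U = True.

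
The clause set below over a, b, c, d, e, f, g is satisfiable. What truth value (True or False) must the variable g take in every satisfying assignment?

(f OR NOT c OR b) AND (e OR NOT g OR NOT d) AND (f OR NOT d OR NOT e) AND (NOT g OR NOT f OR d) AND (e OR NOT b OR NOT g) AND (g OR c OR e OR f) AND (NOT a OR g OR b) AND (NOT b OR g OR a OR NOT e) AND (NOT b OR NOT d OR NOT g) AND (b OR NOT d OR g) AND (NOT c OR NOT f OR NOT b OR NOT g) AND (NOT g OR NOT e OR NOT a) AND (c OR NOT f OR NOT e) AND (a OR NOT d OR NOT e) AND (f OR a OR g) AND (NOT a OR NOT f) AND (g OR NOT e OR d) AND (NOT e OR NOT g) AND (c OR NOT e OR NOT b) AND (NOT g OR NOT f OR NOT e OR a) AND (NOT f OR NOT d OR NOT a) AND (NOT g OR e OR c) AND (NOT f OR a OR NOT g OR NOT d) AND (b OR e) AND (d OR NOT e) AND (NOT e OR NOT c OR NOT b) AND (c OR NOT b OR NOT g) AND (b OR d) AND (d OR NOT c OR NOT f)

False

Suppose g = true.
(NOT e) alone gives e = false.
(NOT d) alone gives d = false.
(NOT f) alone gives f = false.
(NOT b) alone gives b = false.
Now (b) is unsatisfied and unit — conflict.
So every satisfying assignment has g = False.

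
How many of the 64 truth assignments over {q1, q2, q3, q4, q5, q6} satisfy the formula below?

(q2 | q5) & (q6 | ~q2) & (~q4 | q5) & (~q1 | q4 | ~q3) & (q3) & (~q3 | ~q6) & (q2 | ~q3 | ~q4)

There are 2^6 = 64 truth assignments over (q1, q2, q3, q4, q5, q6).
Split on q5. With q5 = 1, the clauses containing q5 are satisfied and ~q5 drops from the rest; 1 of the 2^5 = 32 assignments to the other variables satisfy what remains.
With q5 = 0, by the same count on the reduced clause set, 0 assignments work.
Total: 1 + 0 = 1.

1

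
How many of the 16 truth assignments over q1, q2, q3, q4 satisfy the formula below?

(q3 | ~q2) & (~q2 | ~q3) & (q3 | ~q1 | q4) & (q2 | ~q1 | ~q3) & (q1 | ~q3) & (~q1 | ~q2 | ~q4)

3

There are 2^4 = 16 truth assignments over (q1, q2, q3, q4).
Check each against the 6 clauses (columns in the order q1, q2, q3, q4):
  F F F F  ✓ satisfies all
  F F F T  ✓ satisfies all
  F F T F  ✗ fails (q1 | ~q3)
  F F T T  ✗ fails (q1 | ~q3)
  F T F F  ✗ fails (q3 | ~q2)
  F T F T  ✗ fails (q3 | ~q2)
  F T T F  ✗ fails (~q2 | ~q3)
  F T T T  ✗ fails (~q2 | ~q3)
  T F F F  ✗ fails (q3 | ~q1 | q4)
  T F F T  ✓ satisfies all
  T F T F  ✗ fails (q2 | ~q1 | ~q3)
  T F T T  ✗ fails (q2 | ~q1 | ~q3)
  T T F F  ✗ fails (q3 | ~q2)
  T T F T  ✗ fails (q3 | ~q2)
  T T T F  ✗ fails (~q2 | ~q3)
  T T T T  ✗ fails (~q2 | ~q3)
3 of the 16 rows are models.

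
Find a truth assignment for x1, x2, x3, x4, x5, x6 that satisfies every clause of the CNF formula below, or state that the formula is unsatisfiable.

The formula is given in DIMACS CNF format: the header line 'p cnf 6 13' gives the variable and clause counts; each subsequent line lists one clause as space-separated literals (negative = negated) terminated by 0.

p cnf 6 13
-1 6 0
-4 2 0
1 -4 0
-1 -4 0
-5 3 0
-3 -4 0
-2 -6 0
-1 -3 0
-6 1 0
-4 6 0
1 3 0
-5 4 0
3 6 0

x1: False; x2: True; x3: True; x4: False; x5: False; x6: False

Suppose x1 = False.
Unit clause (¬x4) forces x4 = False.
Unit clause (¬x6) forces x6 = False.
Unit clause (x3) forces x3 = True.
Unit clause (¬x5) forces x5 = False.
All clauses hold; x2 can take either value.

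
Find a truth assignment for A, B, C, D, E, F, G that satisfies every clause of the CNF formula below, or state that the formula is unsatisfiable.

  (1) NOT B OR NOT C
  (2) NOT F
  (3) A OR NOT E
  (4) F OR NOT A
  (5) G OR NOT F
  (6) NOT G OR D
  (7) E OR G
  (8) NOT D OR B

A: false, B: true, C: false, D: true, E: false, F: false, G: true

(NOT F) alone gives F = false.
(NOT A) alone gives A = false.
(NOT E) alone gives E = false.
(G) alone gives G = true.
(D) alone gives D = true.
(B) alone gives B = true.
(NOT C) alone gives C = false.
Every clause now holds.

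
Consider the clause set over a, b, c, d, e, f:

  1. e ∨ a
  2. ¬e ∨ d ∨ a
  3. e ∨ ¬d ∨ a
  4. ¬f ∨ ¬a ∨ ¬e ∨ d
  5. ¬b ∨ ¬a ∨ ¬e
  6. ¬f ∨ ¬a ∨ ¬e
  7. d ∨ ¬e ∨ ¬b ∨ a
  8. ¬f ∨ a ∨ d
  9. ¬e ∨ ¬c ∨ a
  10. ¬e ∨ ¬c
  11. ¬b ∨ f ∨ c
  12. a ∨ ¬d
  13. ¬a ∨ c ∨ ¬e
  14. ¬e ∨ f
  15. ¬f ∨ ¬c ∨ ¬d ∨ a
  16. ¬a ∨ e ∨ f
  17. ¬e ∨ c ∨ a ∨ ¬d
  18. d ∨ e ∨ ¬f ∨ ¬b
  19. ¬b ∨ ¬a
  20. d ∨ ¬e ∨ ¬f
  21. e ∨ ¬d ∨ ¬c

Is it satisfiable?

Branch on e: set e = False.
Unit clause (a) forces a = True.
Unit clause (f) forces f = True.
Unit clause (¬b) forces b = False.
Branch on d: set d = True.
Unit clause (¬c) forces c = False.
This assignment satisfies each clause.
A satisfying assignment: a ↦ True, b ↦ False, c ↦ False, d ↦ True, e ↦ False, f ↦ True.

Yes, satisfiable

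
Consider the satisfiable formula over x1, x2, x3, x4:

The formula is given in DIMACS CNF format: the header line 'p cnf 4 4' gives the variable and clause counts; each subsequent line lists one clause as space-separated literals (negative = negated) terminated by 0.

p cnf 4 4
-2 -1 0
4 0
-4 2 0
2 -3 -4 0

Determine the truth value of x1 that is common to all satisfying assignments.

False

Suppose x1 = True.
From the singleton clause (¬x2), x2 = False.
From the singleton clause (x4), x4 = True.
That conflicts with the unit clause (¬x4).
So every satisfying assignment has x1 = False.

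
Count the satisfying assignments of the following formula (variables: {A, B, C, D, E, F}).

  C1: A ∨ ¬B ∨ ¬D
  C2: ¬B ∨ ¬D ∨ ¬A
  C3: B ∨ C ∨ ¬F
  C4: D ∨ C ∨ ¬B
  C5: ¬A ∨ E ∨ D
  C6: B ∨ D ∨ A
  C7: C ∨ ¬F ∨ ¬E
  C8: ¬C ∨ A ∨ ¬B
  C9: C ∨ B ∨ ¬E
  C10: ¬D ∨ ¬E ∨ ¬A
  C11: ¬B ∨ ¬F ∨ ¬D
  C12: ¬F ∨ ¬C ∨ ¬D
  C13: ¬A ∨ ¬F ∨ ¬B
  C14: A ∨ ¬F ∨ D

8

There are 2^6 = 64 truth assignments over (A, B, C, D, E, F).
Split on A. With A = True, the clauses containing A are satisfied and ¬A drops from the rest; 5 of the 2^5 = 32 assignments to the other variables satisfy what remains.
With A = False, by the same count on the reduced clause set, 3 assignments work.
(One model: A=F, B=F, C=F, D=T, E=F, F=F.)
Total: 5 + 3 = 8.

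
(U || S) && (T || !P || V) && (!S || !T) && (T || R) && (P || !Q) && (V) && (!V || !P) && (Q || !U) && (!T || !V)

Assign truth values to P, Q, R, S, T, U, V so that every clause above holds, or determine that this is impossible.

P=false; Q=false; R=true; S=true; T=false; U=false; V=true

(V) alone gives V = true.
(!P) alone gives P = false.
(!Q) alone gives Q = false.
(!U) alone gives U = false.
(S) alone gives S = true.
(!T) alone gives T = false.
(R) alone gives R = true.
This assignment satisfies each clause.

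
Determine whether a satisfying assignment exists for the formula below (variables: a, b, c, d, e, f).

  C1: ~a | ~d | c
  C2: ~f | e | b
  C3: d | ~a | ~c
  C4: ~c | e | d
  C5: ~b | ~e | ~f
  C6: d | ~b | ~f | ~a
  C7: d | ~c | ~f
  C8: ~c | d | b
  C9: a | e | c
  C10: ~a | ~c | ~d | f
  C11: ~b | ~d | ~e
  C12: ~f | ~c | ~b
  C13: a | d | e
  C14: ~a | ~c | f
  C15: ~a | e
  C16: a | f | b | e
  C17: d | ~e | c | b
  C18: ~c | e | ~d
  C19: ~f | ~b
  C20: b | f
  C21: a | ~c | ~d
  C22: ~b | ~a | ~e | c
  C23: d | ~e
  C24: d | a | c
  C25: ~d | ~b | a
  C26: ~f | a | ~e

Yes, satisfiable

Case a = 1:
Unit clause (e) forces e = 1.
Unit clause (d) forces d = 1.
Unit clause (c) forces c = 1.
Unit clause (f) forces f = 1.
Unit clause (~b) forces b = 0.
This assignment satisfies each clause.
A satisfying assignment: a: 1, b: 0, c: 1, d: 1, e: 1, f: 1.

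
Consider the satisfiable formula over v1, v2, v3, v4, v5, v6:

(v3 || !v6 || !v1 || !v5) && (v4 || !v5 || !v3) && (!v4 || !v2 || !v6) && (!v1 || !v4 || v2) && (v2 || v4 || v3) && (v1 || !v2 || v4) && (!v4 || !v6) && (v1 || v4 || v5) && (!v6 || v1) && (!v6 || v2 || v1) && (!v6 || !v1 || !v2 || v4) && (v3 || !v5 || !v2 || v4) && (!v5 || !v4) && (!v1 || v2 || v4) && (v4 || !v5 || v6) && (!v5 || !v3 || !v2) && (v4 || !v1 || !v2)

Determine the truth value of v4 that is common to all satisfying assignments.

Suppose v4 = false.
Suppose v5 = false.
The clause (v1) is unit, so v1 = true.
The clause (v2) is unit, so v2 = true.
But (!v2) is also a unit clause — contradiction.
Backtrack on v5: now try v5 = true.
The clause (!v3) is unit, so v3 = false.
The clause (v2) is unit, so v2 = true.
But (!v2) is also a unit clause — contradiction.
Either choice for v5 ends in contradiction.
So every satisfying assignment has v4 = True.

True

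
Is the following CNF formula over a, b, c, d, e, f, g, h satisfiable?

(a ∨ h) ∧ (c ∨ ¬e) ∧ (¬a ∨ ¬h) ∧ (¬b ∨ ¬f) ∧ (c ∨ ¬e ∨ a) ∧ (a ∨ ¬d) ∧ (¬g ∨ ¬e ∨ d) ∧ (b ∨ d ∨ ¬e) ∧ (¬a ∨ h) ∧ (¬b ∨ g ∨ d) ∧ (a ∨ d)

No

Branch on a: set a = True.
The clause (¬h) is unit, so h = False.
That conflicts with the unit clause (h).
Undo a and try a = False.
The clause (h) is unit, so h = True.
The clause (¬d) is unit, so d = False.
That conflicts with the unit clause (d).
Neither a = True nor a = False works.
No assignment satisfies every clause.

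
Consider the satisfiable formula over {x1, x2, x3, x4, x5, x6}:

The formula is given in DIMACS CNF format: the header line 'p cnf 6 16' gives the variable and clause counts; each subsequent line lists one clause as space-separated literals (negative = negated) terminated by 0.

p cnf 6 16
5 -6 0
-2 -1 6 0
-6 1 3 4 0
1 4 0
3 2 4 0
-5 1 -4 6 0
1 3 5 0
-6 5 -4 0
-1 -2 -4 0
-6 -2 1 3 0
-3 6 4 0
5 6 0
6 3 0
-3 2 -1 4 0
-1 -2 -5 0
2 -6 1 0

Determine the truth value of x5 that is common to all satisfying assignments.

True

Suppose x5 = False.
Unit clause (¬x6) forces x6 = False.
Now (x6) is unsatisfied and unit — conflict.
So every satisfying assignment has x5 = True.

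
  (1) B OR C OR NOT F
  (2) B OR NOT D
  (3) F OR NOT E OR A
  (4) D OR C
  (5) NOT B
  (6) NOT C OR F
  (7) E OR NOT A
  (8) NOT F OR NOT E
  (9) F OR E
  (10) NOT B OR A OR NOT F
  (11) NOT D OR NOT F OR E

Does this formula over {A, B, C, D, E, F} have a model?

Satisfiable

The clause (NOT B) is unit, so B = false.
The clause (NOT D) is unit, so D = false.
The clause (C) is unit, so C = true.
The clause (F) is unit, so F = true.
The clause (NOT E) is unit, so E = false.
The clause (NOT A) is unit, so A = false.
This assignment satisfies each clause.
A satisfying assignment: A ↦ false,  B ↦ false,  C ↦ true,  D ↦ false,  E ↦ false,  F ↦ true.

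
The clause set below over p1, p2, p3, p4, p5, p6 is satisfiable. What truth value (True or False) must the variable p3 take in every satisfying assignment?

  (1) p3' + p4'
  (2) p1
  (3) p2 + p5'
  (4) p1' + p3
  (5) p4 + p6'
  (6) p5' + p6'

True

Suppose p3 = 0.
From the singleton clause (p1), p1 = 1.
But (p1') is also a unit clause — contradiction.
So every satisfying assignment has p3 = True.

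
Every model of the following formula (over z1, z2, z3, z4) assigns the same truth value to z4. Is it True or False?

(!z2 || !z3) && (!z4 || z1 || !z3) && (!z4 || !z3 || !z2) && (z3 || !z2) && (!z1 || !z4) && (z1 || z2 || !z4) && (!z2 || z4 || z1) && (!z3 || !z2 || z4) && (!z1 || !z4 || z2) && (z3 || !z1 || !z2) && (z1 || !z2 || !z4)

Suppose z4 = true.
(!z1) alone gives z1 = false.
(!z3) alone gives z3 = false.
(!z2) alone gives z2 = false.
Now (z2) is unsatisfied and unit — conflict.
So every satisfying assignment has z4 = False.

False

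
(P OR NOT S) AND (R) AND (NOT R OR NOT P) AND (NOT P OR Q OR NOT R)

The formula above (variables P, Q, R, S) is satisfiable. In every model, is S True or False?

False

Suppose S = true.
(P) alone gives P = true.
(R) alone gives R = true.
But (NOT R) is also a unit clause — contradiction.
So every satisfying assignment has S = False.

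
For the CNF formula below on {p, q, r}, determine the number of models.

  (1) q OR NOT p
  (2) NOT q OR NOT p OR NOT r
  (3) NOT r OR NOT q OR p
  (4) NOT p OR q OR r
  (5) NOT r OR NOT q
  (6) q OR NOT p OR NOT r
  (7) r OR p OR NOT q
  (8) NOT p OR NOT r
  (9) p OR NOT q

3

There are 2^3 = 8 truth assignments over (p, q, r).
Split on r. With r = true, the clauses containing r are satisfied and NOT r drops from the rest; 1 of the 2^2 = 4 assignments to the other variables satisfy what remains.
With r = false, by the same count on the reduced clause set, 2 assignments work.
Total: 1 + 2 = 3.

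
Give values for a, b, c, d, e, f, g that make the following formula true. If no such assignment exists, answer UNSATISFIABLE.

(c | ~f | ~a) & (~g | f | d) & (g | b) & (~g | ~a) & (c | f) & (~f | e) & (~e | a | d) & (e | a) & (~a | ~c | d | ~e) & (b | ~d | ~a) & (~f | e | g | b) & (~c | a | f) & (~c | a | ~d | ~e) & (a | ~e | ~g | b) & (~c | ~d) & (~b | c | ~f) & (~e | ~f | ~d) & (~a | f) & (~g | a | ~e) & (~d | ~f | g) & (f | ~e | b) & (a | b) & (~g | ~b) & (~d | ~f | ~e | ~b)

UNSATISFIABLE

Try g = 1.
From the singleton clause (~a), a = 0.
From the singleton clause (e), e = 1.
But (~e) is also a unit clause — contradiction.
Backtrack on g: now try g = 0.
From the singleton clause (b), b = 1.
Try c = 1.
From the singleton clause (~d), d = 0.
Try f = 0.
From the singleton clause (a), a = 1.
But (~a) is also a unit clause — contradiction.
Backtrack on f: now try f = 1.
From the singleton clause (e), e = 1.
From the singleton clause (a), a = 1.
But (~a) is also a unit clause — contradiction.
Neither f = 1 nor f = 0 works.
Backtrack on c: now try c = 0.
From the singleton clause (f), f = 1.
But (~f) is also a unit clause — contradiction.
Neither c = 1 nor c = 0 works.
Neither g = 1 nor g = 0 works.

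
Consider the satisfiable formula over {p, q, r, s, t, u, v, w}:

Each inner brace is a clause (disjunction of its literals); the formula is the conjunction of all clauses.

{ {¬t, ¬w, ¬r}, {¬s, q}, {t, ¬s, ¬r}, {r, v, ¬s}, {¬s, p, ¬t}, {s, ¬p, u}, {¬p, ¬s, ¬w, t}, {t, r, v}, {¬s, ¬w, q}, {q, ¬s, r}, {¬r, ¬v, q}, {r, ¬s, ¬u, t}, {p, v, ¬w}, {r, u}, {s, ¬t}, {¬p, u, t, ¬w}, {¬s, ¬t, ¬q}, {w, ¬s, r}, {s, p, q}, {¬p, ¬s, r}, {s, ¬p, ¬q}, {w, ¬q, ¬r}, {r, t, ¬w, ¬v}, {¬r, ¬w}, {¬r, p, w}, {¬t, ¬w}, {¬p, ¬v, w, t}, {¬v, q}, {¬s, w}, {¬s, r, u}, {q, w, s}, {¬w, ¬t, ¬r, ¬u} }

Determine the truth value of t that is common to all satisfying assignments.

False

Suppose t = True.
(s) alone gives s = True.
(q) alone gives q = True.
Now (¬q) is unsatisfied and unit — conflict.
So every satisfying assignment has t = False.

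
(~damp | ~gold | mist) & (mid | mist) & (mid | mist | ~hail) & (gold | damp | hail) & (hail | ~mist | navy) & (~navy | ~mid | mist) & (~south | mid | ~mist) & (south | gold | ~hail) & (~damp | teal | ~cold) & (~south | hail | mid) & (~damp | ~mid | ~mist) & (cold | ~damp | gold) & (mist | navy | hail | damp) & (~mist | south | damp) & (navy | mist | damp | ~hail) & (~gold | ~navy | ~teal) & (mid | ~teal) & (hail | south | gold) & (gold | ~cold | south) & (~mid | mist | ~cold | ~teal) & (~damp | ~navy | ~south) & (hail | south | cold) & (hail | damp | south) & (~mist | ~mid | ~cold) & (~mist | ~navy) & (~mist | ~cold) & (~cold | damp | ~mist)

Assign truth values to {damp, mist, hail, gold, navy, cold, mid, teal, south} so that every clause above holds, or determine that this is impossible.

damp=0, mist=1, hail=1, gold=0, navy=0, cold=0, mid=1, teal=0, south=1

Try mid = 1.
Try navy = 0.
Try hail = 1.
Try south = 1.
Try damp = 0.
The clause (mist) is unit, so mist = 1.
The clause (~cold) is unit, so cold = 0.
Every clause is now satisfied; gold, teal are unconstrained.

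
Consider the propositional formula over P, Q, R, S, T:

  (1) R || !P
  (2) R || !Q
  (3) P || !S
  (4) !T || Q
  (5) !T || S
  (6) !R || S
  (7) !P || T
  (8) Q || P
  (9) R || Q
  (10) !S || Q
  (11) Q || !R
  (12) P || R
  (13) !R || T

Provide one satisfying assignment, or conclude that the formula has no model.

P: true, Q: true, R: true, S: true, T: true

Case R = true:
Unit clause (S) forces S = true.
Unit clause (P) forces P = true.
Unit clause (T) forces T = true.
Unit clause (Q) forces Q = true.
This assignment satisfies each clause.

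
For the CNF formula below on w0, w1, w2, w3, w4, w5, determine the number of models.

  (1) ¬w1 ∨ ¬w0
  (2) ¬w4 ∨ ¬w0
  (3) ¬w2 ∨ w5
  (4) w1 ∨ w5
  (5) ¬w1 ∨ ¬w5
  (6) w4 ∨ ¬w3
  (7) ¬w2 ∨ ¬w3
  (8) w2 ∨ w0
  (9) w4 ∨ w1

There are 2^6 = 64 truth assignments over (w0, w1, w2, w3, w4, w5).
Split on w3. With w3 = True, the clauses containing w3 are satisfied and ¬w3 drops from the rest; 0 of the 2^5 = 32 assignments to the other variables satisfy what remains.
With w3 = False, by the same count on the reduced clause set, 1 assignment works.
(One model: w0=F, w1=F, w2=T, w3=F, w4=T, w5=T.)
Total: 0 + 1 = 1.

1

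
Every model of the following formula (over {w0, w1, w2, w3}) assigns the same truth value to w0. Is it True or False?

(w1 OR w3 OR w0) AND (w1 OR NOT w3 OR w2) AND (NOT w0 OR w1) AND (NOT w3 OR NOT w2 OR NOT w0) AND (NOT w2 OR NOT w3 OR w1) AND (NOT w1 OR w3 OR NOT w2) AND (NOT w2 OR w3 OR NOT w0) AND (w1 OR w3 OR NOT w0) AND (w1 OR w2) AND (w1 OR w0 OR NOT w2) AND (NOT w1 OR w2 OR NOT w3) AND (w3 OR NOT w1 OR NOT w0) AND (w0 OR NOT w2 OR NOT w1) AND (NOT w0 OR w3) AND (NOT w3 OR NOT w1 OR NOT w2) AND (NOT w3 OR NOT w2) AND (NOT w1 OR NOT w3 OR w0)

Suppose w0 = true.
From the singleton clause (w1), w1 = true.
From the singleton clause (w3), w3 = true.
From the singleton clause (NOT w2), w2 = false.
That conflicts with the unit clause (w2).
So every satisfying assignment has w0 = False.

False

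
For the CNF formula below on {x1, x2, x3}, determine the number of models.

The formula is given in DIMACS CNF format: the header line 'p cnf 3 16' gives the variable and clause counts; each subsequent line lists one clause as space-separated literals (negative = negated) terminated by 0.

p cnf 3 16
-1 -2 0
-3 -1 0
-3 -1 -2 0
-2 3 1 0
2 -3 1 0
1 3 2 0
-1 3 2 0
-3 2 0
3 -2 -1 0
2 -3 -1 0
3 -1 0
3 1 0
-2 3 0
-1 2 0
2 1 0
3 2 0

There are 2^3 = 8 truth assignments over (x1, x2, x3).
Check each against the 16 clauses (columns in the order x1, x2, x3):
  F F F  ✗ fails (x1 ∨ x3 ∨ x2)
  F F T  ✗ fails (x2 ∨ ¬x3 ∨ x1)
  F T F  ✗ fails (¬x2 ∨ x3 ∨ x1)
  F T T  ✓ satisfies all
  T F F  ✗ fails (¬x1 ∨ x3 ∨ x2)
  T F T  ✗ fails (¬x3 ∨ ¬x1)
  T T F  ✗ fails (¬x1 ∨ ¬x2)
  T T T  ✗ fails (¬x1 ∨ ¬x2)
1 of the 8 rows is a model.

1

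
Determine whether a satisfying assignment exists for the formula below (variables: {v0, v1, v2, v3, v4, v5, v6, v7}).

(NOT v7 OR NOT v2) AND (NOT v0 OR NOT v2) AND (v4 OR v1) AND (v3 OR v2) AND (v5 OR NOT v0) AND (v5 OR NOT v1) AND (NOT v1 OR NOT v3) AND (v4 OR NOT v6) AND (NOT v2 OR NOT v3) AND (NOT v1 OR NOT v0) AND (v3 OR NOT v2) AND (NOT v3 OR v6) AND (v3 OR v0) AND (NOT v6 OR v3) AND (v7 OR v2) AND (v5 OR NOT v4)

Yes, satisfiable

Branch on v7: set v7 = true.
From the singleton clause (NOT v2), v2 = false.
From the singleton clause (v3), v3 = true.
From the singleton clause (NOT v1), v1 = false.
From the singleton clause (v4), v4 = true.
From the singleton clause (v6), v6 = true.
From the singleton clause (v5), v5 = true.
All clauses hold; v0 can take either value.
A satisfying assignment: v0 ↦ false, v1 ↦ false, v2 ↦ false, v3 ↦ true, v4 ↦ true, v5 ↦ true, v6 ↦ true, v7 ↦ true.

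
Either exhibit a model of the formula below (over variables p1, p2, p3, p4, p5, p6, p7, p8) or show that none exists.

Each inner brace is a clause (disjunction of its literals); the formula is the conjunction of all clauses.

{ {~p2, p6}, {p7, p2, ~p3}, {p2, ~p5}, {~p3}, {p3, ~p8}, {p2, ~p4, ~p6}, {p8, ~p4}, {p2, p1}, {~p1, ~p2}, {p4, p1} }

p1=1; p2=0; p3=0; p4=0; p5=0; p6=0; p7=0; p8=0

The clause (~p3) is unit, so p3 = 0.
The clause (~p8) is unit, so p8 = 0.
The clause (~p4) is unit, so p4 = 0.
The clause (p1) is unit, so p1 = 1.
The clause (~p2) is unit, so p2 = 0.
The clause (~p5) is unit, so p5 = 0.
No clause remains; p6, p7 are free.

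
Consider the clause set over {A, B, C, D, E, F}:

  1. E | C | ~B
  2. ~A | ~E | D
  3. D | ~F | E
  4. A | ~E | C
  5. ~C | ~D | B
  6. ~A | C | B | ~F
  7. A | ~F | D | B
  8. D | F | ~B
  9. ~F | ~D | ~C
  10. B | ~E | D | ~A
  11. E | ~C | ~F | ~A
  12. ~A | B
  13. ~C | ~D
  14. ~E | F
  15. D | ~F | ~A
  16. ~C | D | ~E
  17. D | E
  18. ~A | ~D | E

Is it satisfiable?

Branch on A: set A = 0.
Branch on E: set E = 0.
The clause (D) is unit, so D = 1.
The clause (~C) is unit, so C = 0.
The clause (~B) is unit, so B = 0.
No clause remains; F is free.
A satisfying assignment: A=0; B=0; C=0; D=1; E=0; F=0.

Yes, satisfiable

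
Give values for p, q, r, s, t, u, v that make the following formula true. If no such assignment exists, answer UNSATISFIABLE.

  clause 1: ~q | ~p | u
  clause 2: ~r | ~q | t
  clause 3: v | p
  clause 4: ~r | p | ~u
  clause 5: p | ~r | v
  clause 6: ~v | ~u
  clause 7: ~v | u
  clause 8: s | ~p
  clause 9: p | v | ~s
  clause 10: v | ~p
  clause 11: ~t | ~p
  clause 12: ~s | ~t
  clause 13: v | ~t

UNSATISFIABLE

Branch on v: set v = 1.
From the singleton clause (~u), u = 0.
Now (u) is unsatisfied and unit — conflict.
Backtrack on v: now try v = 0.
From the singleton clause (p), p = 1.
Now (~p) is unsatisfied and unit — conflict.
Either choice for v ends in contradiction.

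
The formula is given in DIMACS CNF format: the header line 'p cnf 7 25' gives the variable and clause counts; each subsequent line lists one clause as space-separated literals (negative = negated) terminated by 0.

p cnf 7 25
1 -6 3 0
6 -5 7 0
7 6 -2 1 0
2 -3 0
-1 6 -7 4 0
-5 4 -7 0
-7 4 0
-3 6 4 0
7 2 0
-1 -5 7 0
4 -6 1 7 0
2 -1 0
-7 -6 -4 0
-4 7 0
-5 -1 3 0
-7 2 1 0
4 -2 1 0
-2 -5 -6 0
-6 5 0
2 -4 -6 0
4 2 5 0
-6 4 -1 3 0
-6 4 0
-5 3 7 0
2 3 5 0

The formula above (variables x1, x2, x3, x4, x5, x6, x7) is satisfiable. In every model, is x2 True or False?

Suppose x2 = False.
Unit clause (¬x3) forces x3 = False.
Unit clause (x7) forces x7 = True.
Unit clause (x4) forces x4 = True.
Unit clause (¬x1) forces x1 = False.
Now (x1) is unsatisfied and unit — conflict.
So every satisfying assignment has x2 = True.

True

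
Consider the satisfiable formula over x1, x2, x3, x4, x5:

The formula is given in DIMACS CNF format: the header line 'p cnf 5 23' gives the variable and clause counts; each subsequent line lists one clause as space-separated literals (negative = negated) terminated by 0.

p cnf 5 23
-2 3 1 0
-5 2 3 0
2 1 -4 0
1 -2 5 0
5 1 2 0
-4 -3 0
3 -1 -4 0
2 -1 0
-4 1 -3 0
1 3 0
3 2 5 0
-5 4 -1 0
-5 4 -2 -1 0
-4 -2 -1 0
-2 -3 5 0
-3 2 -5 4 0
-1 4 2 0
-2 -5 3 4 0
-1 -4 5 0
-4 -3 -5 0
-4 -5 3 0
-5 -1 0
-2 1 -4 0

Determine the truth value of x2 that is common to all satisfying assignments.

Suppose x2 = False.
(¬x1) alone gives x1 = False.
(¬x4) alone gives x4 = False.
(x5) alone gives x5 = True.
(x3) alone gives x3 = True.
Now (¬x3) is unsatisfied and unit — conflict.
So every satisfying assignment has x2 = True.

True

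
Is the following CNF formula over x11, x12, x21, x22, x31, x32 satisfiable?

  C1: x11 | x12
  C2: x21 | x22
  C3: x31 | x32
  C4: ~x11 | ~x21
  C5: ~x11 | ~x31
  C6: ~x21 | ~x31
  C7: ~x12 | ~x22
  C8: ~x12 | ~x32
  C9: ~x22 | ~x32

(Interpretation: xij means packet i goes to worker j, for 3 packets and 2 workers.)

No, unsatisfiable

Try x11 = 1.
Unit clause (~x21) forces x21 = 0.
Unit clause (x22) forces x22 = 1.
Unit clause (~x31) forces x31 = 0.
Unit clause (x32) forces x32 = 1.
Now (~x32) is unsatisfied and unit — conflict.
So x11 must be the other value — set x11 = 0.
Unit clause (x12) forces x12 = 1.
Unit clause (~x22) forces x22 = 0.
Unit clause (x21) forces x21 = 1.
Unit clause (~x31) forces x31 = 0.
Unit clause (x32) forces x32 = 1.
Now (~x32) is unsatisfied and unit — conflict.
Neither x11 = 1 nor x11 = 0 works.
No assignment satisfies every clause.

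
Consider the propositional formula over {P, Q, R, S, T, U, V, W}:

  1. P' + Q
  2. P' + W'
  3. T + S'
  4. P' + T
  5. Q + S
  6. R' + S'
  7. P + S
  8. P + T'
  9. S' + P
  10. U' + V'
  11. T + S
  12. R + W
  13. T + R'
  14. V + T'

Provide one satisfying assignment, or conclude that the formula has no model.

P ↦ 1, Q ↦ 1, R ↦ 1, S ↦ 0, T ↦ 1, U ↦ 0, V ↦ 1, W ↦ 0

Case P = 1:
The clause (Q) is unit, so Q = 1.
The clause (W') is unit, so W = 0.
The clause (T) is unit, so T = 1.
The clause (R) is unit, so R = 1.
The clause (S') is unit, so S = 0.
The clause (V) is unit, so V = 1.
The clause (U') is unit, so U = 0.
This assignment satisfies each clause.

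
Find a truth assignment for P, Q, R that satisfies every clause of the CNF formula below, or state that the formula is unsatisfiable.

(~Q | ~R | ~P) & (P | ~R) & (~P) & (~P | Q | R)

P ↦ 0; Q ↦ 0; R ↦ 0

From the singleton clause (~P), P = 0.
From the singleton clause (~R), R = 0.
No clause remains; Q is free.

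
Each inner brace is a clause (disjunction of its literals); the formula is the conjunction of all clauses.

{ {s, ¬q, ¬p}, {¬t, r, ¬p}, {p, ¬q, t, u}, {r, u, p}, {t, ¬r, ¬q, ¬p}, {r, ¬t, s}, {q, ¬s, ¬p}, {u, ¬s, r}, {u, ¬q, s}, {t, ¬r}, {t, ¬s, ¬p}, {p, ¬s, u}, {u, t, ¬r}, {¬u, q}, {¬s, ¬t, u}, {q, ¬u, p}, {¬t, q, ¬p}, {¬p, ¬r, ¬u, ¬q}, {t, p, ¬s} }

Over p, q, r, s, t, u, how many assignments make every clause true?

6

There are 2^6 = 64 truth assignments over (p, q, r, s, t, u).
Split on p. With p = True, the clauses containing p are satisfied and ¬p drops from the rest; 1 of the 2^5 = 32 assignments to the other variables satisfy what remains.
With p = False, by the same count on the reduced clause set, 5 assignments work.
(One model: p=F, q=F, r=T, s=F, t=T, u=F.)
Total: 1 + 5 = 6.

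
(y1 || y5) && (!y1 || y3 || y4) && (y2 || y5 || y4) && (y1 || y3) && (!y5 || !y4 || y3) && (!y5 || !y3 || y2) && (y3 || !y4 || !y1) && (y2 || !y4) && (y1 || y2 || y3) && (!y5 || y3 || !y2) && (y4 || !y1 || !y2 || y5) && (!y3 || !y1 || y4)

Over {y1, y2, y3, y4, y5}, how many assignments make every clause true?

There are 2^5 = 32 truth assignments over (y1, y2, y3, y4, y5).
Split on y4. With y4 = true, the clauses containing y4 are satisfied and !y4 drops from the rest; 3 of the 2^4 = 16 assignments to the other variables satisfy what remains.
With y4 = false, by the same count on the reduced clause set, 1 assignment works.
Total: 3 + 1 = 4.

4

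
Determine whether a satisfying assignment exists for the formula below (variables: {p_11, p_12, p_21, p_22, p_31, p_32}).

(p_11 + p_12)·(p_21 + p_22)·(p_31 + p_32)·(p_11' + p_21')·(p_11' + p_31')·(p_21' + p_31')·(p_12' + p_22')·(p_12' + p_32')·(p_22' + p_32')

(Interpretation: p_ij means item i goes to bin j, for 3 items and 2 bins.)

Unsatisfiable

Case p_11 = 1:
The clause (p_21') is unit, so p_21 = 0.
The clause (p_22) is unit, so p_22 = 1.
The clause (p_31') is unit, so p_31 = 0.
The clause (p_32) is unit, so p_32 = 1.
That conflicts with the unit clause (p_32').
Backtrack on p_11: now try p_11 = 0.
The clause (p_12) is unit, so p_12 = 1.
The clause (p_22') is unit, so p_22 = 0.
The clause (p_21) is unit, so p_21 = 1.
The clause (p_31') is unit, so p_31 = 0.
The clause (p_32) is unit, so p_32 = 1.
That conflicts with the unit clause (p_32').
Neither p_11 = 1 nor p_11 = 0 works.
No assignment satisfies every clause.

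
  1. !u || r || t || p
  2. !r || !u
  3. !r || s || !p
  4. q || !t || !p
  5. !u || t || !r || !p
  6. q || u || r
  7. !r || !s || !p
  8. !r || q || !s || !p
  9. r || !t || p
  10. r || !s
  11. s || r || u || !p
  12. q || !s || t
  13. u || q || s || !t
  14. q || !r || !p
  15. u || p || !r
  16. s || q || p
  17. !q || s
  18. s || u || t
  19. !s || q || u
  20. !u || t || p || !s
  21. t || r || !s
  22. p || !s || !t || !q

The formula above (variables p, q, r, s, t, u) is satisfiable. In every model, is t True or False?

Suppose t = true.
Branch on r: set r = false.
The clause (p) is unit, so p = true.
The clause (q) is unit, so q = true.
The clause (!s) is unit, so s = false.
That conflicts with the unit clause (s).
Undo r and try r = true.
The clause (!u) is unit, so u = false.
The clause (p) is unit, so p = true.
The clause (s) is unit, so s = true.
That conflicts with the unit clause (!s).
Both values of r lead to a conflict.
So every satisfying assignment has t = False.

False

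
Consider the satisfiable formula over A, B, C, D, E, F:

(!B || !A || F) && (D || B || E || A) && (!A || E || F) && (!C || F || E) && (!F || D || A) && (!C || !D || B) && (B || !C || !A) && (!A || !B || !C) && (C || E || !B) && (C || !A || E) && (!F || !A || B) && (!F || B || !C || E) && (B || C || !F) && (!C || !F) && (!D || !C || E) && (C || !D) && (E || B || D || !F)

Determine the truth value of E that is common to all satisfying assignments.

True

Suppose E = false.
Suppose A = false.
Suppose D = true.
The clause (!C) is unit, so C = false.
Now (C) is unsatisfied and unit — conflict.
That branch fails; take D = false instead.
The clause (B) is unit, so B = true.
The clause (!F) is unit, so F = false.
The clause (!C) is unit, so C = false.
Now (C) is unsatisfied and unit — conflict.
Both values of D lead to a conflict.
That branch fails; take A = true instead.
The clause (F) is unit, so F = true.
The clause (C) is unit, so C = true.
Now (!C) is unsatisfied and unit — conflict.
Both values of A lead to a conflict.
So every satisfying assignment has E = True.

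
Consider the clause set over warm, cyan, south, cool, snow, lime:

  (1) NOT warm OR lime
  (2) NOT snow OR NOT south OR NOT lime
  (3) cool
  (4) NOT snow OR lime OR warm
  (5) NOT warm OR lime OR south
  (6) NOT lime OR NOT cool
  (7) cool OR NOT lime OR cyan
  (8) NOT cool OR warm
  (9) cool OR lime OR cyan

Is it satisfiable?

Unsatisfiable

From the singleton clause (cool), cool = true.
From the singleton clause (NOT lime), lime = false.
From the singleton clause (NOT warm), warm = false.
Now (warm) is unsatisfied and unit — conflict.
No assignment satisfies every clause.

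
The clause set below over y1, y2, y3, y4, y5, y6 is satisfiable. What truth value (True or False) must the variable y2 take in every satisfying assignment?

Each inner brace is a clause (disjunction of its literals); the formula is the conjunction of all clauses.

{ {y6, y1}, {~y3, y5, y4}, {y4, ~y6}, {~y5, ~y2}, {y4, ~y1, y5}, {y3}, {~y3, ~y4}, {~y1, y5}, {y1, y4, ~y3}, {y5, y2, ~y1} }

Suppose y2 = 1.
(~y5) alone gives y5 = 0.
(y3) alone gives y3 = 1.
(y4) alone gives y4 = 1.
That conflicts with the unit clause (~y4).
So every satisfying assignment has y2 = False.

False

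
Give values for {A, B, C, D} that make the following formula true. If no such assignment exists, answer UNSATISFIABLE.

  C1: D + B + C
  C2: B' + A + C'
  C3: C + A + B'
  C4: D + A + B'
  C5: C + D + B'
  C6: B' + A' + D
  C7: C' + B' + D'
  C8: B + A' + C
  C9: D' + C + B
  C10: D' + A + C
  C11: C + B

A ↦ 1, B ↦ 0, C ↦ 1, D ↦ 1

Case C = 1:
Case B = 0:
Every clause is now satisfied; A, D are unconstrained.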